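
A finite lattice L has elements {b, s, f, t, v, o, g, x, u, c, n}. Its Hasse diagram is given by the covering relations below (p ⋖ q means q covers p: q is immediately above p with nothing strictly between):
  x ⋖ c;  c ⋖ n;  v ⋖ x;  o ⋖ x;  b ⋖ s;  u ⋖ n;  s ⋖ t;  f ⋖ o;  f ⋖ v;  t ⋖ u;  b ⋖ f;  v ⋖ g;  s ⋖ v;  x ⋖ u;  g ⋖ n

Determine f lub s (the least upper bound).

v

Common upper bounds of {f, s}: c, g, n, u, v, x.
The least among these is v.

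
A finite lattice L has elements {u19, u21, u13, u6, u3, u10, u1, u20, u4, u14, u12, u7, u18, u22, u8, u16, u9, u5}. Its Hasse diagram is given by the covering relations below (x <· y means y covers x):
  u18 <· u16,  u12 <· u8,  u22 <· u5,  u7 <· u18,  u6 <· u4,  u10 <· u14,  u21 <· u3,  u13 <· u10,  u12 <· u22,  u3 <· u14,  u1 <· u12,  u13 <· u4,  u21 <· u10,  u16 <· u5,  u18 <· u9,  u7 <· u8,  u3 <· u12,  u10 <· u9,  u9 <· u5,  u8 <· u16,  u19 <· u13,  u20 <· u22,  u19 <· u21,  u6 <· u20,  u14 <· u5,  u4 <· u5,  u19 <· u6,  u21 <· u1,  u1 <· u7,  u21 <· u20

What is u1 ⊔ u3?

u12

Common upper bounds of {u1, u3}: u12, u16, u22, u5, u8.
The least among these is u12.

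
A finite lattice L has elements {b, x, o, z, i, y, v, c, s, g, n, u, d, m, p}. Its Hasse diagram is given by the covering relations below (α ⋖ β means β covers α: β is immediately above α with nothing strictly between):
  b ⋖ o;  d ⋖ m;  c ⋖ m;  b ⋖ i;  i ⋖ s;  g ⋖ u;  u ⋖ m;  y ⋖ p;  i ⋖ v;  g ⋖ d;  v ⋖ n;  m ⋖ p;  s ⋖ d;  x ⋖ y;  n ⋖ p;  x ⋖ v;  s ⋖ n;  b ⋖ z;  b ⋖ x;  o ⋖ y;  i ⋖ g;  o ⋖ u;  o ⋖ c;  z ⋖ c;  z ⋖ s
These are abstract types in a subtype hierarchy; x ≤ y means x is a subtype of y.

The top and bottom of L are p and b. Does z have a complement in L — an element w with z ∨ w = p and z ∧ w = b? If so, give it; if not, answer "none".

Need w with z ∨ w = p and z ∧ w = b.
Checking each element gives: y.

y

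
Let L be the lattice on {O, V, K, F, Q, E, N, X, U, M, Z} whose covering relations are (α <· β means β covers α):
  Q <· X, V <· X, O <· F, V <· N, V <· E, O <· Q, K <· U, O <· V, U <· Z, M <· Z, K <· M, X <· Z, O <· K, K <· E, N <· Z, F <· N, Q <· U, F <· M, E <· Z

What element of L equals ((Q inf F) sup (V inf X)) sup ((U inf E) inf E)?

E

Q ∧ F = O
V ∧ X = V
O ∨ V = V
U ∧ E = K
K ∧ E = K
V ∨ K = E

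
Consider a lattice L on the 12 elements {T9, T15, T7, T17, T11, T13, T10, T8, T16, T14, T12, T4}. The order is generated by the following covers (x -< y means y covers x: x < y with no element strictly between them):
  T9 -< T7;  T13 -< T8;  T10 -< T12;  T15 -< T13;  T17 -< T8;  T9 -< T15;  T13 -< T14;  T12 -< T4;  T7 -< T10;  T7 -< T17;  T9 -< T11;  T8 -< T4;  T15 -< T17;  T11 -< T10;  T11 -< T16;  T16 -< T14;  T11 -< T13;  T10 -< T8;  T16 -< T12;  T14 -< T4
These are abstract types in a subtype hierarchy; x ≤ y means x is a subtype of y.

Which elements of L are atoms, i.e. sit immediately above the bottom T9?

T11, T15, T7

The atoms are exactly the elements that cover T9: T11, T15, T7.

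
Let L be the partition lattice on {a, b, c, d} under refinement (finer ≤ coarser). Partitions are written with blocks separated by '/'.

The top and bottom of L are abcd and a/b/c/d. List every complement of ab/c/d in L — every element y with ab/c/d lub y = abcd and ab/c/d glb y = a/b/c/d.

Need y with ab/c/d ∨ y = abcd and ab/c/d ∧ y = a/b/c/d.
Checking each element gives: a/bcd, ac/bd, acd/b, ad/bc.

a/bcd, ac/bd, acd/b, ad/bc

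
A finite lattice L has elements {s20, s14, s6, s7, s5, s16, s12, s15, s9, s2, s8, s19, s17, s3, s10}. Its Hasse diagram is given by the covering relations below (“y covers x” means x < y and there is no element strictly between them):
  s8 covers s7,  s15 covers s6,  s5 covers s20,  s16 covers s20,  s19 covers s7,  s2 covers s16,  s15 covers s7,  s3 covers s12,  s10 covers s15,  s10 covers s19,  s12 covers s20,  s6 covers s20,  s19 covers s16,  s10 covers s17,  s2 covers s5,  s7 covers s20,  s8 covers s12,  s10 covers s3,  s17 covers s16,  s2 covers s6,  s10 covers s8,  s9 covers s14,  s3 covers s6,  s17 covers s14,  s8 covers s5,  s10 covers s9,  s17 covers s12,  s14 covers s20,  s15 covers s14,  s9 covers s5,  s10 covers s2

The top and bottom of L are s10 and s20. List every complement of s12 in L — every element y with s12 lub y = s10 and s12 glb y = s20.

s15, s19, s2, s9

Need y with s12 ∨ y = s10 and s12 ∧ y = s20.
Checking each element gives: s15, s19, s2, s9.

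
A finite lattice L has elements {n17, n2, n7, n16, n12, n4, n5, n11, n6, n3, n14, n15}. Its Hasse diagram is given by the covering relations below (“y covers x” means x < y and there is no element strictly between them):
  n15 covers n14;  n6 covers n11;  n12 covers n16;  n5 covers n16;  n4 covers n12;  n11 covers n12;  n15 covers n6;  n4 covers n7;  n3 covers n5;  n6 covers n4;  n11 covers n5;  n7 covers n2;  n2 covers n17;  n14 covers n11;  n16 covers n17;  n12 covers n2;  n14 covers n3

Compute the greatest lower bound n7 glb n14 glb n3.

Common lower bounds of {n7, n14, n3}: n17.
The greatest among these is n17.

n17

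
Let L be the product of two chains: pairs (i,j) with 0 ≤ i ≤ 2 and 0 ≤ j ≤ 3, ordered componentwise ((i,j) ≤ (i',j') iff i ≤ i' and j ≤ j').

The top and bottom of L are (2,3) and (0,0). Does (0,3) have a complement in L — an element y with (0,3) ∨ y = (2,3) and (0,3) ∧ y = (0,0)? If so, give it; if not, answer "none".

(2,0)

Need y with (0,3) ∨ y = (2,3) and (0,3) ∧ y = (0,0).
Checking each element gives: (2,0).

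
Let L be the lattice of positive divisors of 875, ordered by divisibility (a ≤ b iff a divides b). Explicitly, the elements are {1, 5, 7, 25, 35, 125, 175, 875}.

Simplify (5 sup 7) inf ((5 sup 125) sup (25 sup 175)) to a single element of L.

5 ∨ 7 = 35
5 ∨ 125 = 125
25 ∨ 175 = 175
125 ∨ 175 = 875
35 ∧ 875 = 35

35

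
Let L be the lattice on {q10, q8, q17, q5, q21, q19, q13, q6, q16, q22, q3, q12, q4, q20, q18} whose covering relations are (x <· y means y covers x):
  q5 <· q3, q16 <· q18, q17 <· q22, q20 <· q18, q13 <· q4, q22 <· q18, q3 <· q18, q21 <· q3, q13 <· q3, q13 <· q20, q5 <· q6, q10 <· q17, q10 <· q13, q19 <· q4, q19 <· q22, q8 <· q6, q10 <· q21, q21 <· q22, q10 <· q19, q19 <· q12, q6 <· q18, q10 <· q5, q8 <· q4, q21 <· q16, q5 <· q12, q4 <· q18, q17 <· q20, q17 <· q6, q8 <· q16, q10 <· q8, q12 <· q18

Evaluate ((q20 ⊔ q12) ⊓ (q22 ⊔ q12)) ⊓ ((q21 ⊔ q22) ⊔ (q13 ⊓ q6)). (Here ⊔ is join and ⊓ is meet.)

q22

q20 ∨ q12 = q18
q22 ∨ q12 = q18
q18 ∧ q18 = q18
q21 ∨ q22 = q22
q13 ∧ q6 = q10
q22 ∨ q10 = q22
q18 ∧ q22 = q22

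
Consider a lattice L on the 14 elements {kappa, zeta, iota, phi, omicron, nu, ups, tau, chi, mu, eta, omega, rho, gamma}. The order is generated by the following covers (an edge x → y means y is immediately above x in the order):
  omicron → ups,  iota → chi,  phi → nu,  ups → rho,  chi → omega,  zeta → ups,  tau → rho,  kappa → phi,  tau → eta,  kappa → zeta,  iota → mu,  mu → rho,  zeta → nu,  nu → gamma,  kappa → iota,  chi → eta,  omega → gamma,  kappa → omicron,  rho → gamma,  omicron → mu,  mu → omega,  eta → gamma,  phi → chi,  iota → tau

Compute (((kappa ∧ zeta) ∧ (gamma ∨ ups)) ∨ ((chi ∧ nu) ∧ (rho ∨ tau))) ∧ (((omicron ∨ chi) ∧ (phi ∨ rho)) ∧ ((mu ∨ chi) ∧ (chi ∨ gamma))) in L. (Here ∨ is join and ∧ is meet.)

kappa ∧ zeta = kappa
gamma ∨ ups = gamma
kappa ∧ gamma = kappa
chi ∧ nu = phi
rho ∨ tau = rho
phi ∧ rho = kappa
kappa ∨ kappa = kappa
omicron ∨ chi = omega
phi ∨ rho = gamma
omega ∧ gamma = omega
mu ∨ chi = omega
chi ∨ gamma = gamma
omega ∧ gamma = omega
omega ∧ omega = omega
kappa ∧ omega = kappa

kappa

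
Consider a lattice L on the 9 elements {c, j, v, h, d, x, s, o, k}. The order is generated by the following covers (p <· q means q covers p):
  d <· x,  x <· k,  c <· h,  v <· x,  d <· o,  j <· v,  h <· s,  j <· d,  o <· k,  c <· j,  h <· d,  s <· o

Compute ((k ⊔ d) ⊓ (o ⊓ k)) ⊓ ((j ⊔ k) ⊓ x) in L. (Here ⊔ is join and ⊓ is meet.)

k ∨ d = k
o ∧ k = o
k ∧ o = o
j ∨ k = k
k ∧ x = x
o ∧ x = d

d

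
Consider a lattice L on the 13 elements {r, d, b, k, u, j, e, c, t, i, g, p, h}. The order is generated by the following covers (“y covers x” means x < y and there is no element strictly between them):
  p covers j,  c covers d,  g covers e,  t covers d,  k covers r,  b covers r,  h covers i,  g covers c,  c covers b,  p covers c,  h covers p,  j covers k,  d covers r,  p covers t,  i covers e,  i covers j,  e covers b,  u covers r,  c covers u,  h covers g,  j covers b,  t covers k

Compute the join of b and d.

Common upper bounds of {b, d}: c, g, h, p.
The least among these is c.

c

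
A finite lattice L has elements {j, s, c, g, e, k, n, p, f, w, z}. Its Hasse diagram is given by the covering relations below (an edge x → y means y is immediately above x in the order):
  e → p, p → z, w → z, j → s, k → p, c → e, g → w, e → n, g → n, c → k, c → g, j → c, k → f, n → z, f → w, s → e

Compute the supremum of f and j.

f

Common upper bounds of {f, j}: f, w, z.
The least among these is f.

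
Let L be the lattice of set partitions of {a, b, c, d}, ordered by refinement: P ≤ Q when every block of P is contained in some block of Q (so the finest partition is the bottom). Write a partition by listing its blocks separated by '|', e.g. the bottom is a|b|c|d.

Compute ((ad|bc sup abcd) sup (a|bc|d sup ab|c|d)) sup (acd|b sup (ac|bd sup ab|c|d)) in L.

abcd

ad|bc ∨ abcd = abcd
a|bc|d ∨ ab|c|d = abc|d
abcd ∨ abc|d = abcd
ac|bd ∨ ab|c|d = abcd
acd|b ∨ abcd = abcd
abcd ∨ abcd = abcd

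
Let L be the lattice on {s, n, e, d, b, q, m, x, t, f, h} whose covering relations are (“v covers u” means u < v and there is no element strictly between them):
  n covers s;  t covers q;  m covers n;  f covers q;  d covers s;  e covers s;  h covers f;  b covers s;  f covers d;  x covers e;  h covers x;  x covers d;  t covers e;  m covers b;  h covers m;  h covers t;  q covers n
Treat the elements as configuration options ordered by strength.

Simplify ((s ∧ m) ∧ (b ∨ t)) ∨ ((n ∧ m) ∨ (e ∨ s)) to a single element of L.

s ∧ m = s
b ∨ t = h
s ∧ h = s
n ∧ m = n
e ∨ s = e
n ∨ e = t
s ∨ t = t

t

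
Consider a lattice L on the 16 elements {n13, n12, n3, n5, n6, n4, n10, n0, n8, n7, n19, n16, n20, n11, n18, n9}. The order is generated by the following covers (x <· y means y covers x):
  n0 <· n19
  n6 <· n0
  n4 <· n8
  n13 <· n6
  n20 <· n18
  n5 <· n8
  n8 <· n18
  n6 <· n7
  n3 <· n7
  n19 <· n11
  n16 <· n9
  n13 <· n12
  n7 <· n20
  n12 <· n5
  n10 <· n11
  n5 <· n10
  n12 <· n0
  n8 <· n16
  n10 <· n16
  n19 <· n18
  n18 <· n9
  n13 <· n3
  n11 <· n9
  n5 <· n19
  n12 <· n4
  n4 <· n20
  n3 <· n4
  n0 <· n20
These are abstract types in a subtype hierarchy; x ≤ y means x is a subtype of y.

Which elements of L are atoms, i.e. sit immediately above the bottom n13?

n12, n3, n6

The atoms are exactly the elements that cover n13: n12, n3, n6.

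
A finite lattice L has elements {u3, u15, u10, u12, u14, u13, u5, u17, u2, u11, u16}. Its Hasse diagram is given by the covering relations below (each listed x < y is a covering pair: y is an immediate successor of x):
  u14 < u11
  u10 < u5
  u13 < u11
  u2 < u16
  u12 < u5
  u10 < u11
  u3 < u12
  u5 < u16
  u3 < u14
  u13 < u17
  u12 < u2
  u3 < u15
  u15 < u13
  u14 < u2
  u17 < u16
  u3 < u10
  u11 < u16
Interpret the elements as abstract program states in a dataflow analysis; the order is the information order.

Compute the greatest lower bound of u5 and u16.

Common lower bounds of {u5, u16}: u10, u12, u3, u5.
The greatest among these is u5.

u5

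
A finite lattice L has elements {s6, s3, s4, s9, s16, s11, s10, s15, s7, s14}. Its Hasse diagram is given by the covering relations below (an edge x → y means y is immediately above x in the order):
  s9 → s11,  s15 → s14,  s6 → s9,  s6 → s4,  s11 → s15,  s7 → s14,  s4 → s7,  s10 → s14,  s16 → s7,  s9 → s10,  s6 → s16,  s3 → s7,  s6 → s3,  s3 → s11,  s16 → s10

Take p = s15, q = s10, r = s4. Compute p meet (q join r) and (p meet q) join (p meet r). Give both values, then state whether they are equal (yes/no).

q join r = s14, so p meet (q join r) = s15 meet s14 = s15.
p meet q = s9 and p meet r = s6, so (p meet q) join (p meet r) = s9 join s6 = s9.
Equal: no.

s15; s9; no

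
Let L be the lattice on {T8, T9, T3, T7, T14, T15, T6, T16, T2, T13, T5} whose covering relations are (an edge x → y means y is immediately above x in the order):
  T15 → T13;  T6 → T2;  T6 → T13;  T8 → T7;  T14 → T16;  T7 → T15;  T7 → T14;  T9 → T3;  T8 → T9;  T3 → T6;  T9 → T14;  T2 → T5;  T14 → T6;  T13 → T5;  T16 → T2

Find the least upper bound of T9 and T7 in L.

T14

Common upper bounds of {T9, T7}: T13, T14, T16, T2, T5, T6.
The least among these is T14.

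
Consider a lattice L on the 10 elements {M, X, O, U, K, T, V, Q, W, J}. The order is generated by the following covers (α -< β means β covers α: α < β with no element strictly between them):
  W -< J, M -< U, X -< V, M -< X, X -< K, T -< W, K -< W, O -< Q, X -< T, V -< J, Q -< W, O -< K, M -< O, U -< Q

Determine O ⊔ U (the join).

Q

Common upper bounds of {O, U}: J, Q, W.
The least among these is Q.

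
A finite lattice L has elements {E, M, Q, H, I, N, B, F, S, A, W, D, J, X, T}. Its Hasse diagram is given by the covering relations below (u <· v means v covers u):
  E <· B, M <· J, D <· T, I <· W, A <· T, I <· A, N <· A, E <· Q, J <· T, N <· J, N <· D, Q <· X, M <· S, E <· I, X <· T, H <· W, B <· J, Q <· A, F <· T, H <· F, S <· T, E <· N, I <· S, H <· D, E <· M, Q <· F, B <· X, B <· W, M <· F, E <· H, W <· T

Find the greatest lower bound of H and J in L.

E

Common lower bounds of {H, J}: E.
The greatest among these is E.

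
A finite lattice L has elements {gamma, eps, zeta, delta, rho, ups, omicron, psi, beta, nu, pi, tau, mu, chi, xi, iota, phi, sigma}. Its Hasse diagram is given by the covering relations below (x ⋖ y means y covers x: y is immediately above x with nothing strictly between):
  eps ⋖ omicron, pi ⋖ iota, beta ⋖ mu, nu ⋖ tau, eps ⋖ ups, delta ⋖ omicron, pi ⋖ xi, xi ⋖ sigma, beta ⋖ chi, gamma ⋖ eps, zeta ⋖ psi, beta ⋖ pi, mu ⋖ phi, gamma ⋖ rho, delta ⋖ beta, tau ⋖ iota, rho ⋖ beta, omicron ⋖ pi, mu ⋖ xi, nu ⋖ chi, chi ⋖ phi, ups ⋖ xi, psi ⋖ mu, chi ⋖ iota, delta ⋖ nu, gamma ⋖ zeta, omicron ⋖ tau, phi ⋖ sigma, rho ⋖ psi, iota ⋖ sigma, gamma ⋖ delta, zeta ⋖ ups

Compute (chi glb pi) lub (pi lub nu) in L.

iota

chi ∧ pi = beta
pi ∨ nu = iota
beta ∨ iota = iota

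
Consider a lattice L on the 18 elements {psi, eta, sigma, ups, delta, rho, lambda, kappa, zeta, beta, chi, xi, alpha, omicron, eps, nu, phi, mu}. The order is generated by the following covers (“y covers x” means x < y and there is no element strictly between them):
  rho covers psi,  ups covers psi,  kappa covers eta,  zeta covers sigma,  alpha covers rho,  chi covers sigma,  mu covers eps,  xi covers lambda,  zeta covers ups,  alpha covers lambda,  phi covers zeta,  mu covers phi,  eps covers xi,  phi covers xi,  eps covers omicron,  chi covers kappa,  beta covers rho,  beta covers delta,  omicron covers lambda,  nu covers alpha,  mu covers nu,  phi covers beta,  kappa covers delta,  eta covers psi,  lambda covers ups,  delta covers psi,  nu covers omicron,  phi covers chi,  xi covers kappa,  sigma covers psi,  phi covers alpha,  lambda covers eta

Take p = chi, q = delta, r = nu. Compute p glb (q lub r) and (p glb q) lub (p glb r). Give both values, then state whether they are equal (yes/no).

chi; kappa; no

q lub r = mu, so p glb (q lub r) = chi glb mu = chi.
p glb q = delta and p glb r = eta, so (p glb q) lub (p glb r) = delta lub eta = kappa.
Equal: no.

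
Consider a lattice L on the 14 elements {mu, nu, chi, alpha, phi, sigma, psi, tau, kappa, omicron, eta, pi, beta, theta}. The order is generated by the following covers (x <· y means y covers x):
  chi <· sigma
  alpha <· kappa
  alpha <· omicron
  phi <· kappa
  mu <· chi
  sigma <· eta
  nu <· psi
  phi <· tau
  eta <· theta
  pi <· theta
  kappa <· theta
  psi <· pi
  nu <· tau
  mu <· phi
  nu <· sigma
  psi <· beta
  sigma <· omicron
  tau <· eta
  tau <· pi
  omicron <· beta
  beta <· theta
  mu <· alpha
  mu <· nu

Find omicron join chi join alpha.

omicron

Common upper bounds of {omicron, chi, alpha}: beta, omicron, theta.
The least among these is omicron.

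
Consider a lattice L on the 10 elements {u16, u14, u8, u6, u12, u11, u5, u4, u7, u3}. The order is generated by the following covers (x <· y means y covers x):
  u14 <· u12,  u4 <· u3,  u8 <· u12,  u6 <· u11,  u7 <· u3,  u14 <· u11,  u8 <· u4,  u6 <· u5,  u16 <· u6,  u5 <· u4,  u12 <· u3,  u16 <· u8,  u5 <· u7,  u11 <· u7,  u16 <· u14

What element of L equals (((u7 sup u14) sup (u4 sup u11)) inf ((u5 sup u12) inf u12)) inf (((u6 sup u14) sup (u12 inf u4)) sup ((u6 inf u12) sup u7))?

u7 ∨ u14 = u7
u4 ∨ u11 = u3
u7 ∨ u3 = u3
u5 ∨ u12 = u3
u3 ∧ u12 = u12
u3 ∧ u12 = u12
u6 ∨ u14 = u11
u12 ∧ u4 = u8
u11 ∨ u8 = u3
u6 ∧ u12 = u16
u16 ∨ u7 = u7
u3 ∨ u7 = u3
u12 ∧ u3 = u12

u12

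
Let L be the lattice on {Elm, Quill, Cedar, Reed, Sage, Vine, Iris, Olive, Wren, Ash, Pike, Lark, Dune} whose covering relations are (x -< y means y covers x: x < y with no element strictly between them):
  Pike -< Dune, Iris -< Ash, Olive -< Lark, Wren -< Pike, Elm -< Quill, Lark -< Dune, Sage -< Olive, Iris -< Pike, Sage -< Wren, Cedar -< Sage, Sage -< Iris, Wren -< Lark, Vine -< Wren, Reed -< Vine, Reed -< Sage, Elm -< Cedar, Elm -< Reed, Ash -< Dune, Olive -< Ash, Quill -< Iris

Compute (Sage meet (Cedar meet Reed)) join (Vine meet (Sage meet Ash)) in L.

Reed

Cedar ∧ Reed = Elm
Sage ∧ Elm = Elm
Sage ∧ Ash = Sage
Vine ∧ Sage = Reed
Elm ∨ Reed = Reed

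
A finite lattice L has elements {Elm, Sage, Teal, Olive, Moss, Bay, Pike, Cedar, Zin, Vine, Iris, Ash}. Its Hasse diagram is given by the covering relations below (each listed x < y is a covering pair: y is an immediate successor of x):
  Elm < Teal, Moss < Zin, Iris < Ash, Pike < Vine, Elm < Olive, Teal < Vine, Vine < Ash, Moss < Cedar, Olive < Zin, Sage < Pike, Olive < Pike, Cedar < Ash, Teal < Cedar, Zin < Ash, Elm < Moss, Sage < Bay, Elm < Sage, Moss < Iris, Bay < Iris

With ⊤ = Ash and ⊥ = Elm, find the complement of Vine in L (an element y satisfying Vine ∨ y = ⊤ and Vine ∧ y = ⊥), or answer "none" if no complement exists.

Moss

Need y with Vine ∨ y = Ash and Vine ∧ y = Elm.
Checking each element gives: Moss.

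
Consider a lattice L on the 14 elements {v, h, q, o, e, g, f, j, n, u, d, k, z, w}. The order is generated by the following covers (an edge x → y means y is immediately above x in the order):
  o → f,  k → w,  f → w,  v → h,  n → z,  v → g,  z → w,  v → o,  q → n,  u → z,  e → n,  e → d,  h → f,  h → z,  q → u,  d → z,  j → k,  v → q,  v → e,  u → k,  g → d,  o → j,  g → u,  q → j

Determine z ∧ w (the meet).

Common lower bounds of {z, w}: d, e, g, h, n, q, u, v, z.
The greatest among these is z.

z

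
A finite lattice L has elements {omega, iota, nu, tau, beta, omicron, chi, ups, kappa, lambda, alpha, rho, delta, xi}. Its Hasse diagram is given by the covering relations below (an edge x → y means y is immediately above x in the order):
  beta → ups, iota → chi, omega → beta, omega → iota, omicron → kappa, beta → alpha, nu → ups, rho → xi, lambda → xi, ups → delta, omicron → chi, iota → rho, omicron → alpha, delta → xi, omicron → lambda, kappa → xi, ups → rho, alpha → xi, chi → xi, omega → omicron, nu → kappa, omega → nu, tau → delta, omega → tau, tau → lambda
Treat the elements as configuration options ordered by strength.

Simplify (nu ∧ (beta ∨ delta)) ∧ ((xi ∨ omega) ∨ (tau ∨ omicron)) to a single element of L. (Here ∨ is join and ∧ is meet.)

beta ∨ delta = delta
nu ∧ delta = nu
xi ∨ omega = xi
tau ∨ omicron = lambda
xi ∨ lambda = xi
nu ∧ xi = nu

nu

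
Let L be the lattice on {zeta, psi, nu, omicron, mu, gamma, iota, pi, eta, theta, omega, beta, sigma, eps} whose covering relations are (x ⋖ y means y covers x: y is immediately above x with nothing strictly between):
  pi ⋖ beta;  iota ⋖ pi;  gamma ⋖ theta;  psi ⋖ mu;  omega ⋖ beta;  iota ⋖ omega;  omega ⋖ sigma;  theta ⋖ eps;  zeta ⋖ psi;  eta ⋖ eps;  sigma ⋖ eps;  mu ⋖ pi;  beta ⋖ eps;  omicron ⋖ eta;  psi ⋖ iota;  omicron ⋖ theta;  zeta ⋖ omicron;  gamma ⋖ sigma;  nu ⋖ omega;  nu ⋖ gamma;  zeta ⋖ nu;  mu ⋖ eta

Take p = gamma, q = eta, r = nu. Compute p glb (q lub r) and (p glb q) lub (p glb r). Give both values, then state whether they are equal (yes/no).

gamma; nu; no

q lub r = eps, so p glb (q lub r) = gamma glb eps = gamma.
p glb q = zeta and p glb r = nu, so (p glb q) lub (p glb r) = zeta lub nu = nu.
Equal: no.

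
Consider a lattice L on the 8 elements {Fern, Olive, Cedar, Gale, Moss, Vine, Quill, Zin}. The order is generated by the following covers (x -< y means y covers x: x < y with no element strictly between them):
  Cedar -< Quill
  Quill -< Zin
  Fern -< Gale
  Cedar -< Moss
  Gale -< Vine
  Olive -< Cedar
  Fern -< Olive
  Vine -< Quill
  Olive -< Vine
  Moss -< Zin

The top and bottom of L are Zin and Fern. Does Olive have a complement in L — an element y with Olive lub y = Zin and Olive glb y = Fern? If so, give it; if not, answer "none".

none

For every candidate y, either Olive ∨ y ≠ Zin or Olive ∧ y ≠ Fern; no complement exists.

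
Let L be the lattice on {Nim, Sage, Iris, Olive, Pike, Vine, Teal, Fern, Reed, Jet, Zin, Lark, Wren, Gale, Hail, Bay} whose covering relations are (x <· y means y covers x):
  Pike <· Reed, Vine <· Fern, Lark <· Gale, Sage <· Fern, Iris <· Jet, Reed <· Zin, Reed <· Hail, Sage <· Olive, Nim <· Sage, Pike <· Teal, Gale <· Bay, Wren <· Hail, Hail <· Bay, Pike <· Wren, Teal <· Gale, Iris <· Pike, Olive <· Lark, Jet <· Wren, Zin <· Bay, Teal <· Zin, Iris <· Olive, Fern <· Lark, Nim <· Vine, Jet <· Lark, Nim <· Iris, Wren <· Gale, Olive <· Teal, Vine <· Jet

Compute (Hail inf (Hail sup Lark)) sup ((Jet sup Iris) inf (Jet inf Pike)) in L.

Hail

Hail ∨ Lark = Bay
Hail ∧ Bay = Hail
Jet ∨ Iris = Jet
Jet ∧ Pike = Iris
Jet ∧ Iris = Iris
Hail ∨ Iris = Hail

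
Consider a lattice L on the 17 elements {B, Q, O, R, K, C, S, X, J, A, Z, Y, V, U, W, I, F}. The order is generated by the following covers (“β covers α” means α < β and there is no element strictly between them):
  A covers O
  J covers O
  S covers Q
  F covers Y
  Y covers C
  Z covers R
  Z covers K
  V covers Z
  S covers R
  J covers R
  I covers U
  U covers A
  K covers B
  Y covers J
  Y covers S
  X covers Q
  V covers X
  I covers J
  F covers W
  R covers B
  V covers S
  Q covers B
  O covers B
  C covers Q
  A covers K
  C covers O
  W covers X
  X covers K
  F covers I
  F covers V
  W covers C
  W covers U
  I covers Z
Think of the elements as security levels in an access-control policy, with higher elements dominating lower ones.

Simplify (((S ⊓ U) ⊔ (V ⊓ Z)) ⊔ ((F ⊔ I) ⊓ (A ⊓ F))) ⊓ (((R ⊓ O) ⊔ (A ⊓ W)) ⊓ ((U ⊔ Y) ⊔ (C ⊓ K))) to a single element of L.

A

S ∧ U = B
V ∧ Z = Z
B ∨ Z = Z
F ∨ I = F
A ∧ F = A
F ∧ A = A
Z ∨ A = I
R ∧ O = B
A ∧ W = A
B ∨ A = A
U ∨ Y = F
C ∧ K = B
F ∨ B = F
A ∧ F = A
I ∧ A = A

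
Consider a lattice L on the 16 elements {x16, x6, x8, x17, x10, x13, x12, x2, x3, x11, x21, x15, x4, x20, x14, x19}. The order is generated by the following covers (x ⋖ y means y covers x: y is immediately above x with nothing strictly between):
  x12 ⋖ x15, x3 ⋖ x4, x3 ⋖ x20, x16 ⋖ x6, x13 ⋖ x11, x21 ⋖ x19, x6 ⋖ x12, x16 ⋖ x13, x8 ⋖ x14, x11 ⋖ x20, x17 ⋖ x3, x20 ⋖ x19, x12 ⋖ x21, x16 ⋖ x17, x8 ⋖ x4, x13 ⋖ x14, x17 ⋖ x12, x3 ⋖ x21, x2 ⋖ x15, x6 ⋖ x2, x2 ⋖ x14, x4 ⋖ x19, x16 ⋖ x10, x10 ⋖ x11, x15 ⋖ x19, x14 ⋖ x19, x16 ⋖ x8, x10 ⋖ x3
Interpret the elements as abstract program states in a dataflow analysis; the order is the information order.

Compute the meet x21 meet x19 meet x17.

Common lower bounds of {x21, x19, x17}: x16, x17.
The greatest among these is x17.

x17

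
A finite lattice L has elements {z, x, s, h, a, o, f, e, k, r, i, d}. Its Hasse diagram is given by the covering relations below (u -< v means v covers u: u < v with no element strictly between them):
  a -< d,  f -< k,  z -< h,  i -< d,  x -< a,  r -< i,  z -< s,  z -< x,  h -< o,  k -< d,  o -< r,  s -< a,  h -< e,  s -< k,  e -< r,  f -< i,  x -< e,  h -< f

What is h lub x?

Common upper bounds of {h, x}: d, e, i, r.
The least among these is e.

e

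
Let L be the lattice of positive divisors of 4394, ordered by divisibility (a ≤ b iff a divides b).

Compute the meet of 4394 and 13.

In the divisibility order, the meet is the greatest common divisor: gcd(4394, 13) = 13.

13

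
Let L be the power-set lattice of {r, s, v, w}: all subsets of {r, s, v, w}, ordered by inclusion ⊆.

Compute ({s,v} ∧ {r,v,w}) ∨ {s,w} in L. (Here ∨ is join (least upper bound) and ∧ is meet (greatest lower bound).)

{s,v,w}

{s,v} ∧ {r,v,w} = {v}
{v} ∨ {s,w} = {s,v,w}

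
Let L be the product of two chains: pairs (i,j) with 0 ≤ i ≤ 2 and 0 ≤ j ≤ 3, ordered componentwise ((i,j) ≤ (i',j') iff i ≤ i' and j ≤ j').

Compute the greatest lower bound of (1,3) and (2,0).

(1,0)

Common lower bounds of {(1,3), (2,0)}: (0,0), (1,0).
The greatest among these is (1,0).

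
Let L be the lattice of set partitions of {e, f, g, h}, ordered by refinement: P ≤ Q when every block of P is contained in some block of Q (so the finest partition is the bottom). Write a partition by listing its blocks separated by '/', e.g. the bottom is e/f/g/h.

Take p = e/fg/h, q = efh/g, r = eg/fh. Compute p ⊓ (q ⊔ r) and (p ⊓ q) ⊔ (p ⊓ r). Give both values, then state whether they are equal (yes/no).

q ⊔ r = efgh, so p ⊓ (q ⊔ r) = e/fg/h ⊓ efgh = e/fg/h.
p ⊓ q = e/f/g/h and p ⊓ r = e/f/g/h, so (p ⊓ q) ⊔ (p ⊓ r) = e/f/g/h ⊔ e/f/g/h = e/f/g/h.
Equal: no.

e/fg/h; e/f/g/h; no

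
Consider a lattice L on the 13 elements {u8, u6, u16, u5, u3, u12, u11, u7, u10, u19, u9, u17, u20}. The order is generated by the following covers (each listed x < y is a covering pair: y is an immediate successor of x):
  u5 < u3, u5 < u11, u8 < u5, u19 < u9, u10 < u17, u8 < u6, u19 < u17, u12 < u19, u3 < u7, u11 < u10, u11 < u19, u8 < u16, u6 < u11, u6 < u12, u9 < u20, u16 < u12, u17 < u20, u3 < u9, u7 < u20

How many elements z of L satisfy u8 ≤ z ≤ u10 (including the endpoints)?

5

The interval [u8, u10] = {u10, u11, u5, u6, u8}, which has 5 elements.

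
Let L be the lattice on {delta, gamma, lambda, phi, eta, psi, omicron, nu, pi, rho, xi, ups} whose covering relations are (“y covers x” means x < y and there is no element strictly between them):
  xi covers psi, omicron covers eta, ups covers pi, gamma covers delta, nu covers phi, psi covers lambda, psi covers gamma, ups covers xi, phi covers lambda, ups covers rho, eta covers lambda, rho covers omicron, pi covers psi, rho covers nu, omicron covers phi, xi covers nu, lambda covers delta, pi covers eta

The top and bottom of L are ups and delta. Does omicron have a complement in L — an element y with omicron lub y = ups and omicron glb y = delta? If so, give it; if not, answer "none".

gamma

Need y with omicron ∨ y = ups and omicron ∧ y = delta.
Checking each element gives: gamma.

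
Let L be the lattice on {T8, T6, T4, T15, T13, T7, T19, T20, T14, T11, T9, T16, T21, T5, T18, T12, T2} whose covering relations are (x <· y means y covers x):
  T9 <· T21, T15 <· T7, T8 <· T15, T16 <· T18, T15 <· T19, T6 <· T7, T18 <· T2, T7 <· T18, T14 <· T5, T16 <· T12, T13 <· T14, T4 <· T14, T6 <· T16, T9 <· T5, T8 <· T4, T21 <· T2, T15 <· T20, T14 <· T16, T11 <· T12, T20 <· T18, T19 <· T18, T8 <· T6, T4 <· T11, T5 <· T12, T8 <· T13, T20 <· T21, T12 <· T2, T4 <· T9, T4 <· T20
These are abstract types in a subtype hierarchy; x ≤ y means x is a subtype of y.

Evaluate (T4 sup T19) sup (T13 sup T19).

T4 ∨ T19 = T18
T13 ∨ T19 = T18
T18 ∨ T18 = T18

T18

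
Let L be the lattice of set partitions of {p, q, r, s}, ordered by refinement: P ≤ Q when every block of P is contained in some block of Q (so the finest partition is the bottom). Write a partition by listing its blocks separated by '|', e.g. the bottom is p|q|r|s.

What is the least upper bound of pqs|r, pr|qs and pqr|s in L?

pqrs

Common upper bounds of {pqs|r, pr|qs, pqr|s}: pqrs.
The least among these is pqrs.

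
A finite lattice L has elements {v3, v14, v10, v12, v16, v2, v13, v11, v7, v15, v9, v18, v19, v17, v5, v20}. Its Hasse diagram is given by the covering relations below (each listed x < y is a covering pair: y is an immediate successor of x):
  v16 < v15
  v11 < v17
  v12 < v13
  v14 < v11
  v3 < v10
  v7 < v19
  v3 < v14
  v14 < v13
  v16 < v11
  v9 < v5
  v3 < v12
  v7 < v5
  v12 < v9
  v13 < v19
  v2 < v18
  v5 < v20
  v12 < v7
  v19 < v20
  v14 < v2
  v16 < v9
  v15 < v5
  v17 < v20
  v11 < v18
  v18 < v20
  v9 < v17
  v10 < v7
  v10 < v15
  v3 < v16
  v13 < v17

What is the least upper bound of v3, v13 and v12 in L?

v13

Common upper bounds of {v3, v13, v12}: v13, v17, v19, v20.
The least among these is v13.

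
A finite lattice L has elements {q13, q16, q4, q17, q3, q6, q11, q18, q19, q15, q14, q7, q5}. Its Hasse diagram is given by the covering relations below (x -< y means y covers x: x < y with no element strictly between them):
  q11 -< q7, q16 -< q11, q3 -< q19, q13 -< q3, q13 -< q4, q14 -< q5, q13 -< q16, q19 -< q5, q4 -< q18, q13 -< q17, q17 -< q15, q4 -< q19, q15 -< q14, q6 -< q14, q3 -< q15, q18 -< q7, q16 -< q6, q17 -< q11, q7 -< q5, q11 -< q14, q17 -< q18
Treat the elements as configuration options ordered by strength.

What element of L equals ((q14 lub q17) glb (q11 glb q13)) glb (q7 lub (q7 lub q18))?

q13

q14 ∨ q17 = q14
q11 ∧ q13 = q13
q14 ∧ q13 = q13
q7 ∨ q18 = q7
q7 ∨ q7 = q7
q13 ∧ q7 = q13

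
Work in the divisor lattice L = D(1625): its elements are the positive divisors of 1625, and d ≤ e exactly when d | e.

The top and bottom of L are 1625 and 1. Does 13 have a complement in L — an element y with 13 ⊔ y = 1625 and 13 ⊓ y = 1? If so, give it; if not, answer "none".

125

Need y with 13 ∨ y = 1625 and 13 ∧ y = 1.
Checking each element gives: 125.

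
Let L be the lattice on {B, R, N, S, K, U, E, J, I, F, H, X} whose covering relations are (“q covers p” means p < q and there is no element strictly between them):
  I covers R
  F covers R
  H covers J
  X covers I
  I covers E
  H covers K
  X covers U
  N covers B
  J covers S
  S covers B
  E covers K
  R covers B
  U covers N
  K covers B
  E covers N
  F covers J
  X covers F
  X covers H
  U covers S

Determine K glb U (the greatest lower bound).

Common lower bounds of {K, U}: B.
The greatest among these is B.

B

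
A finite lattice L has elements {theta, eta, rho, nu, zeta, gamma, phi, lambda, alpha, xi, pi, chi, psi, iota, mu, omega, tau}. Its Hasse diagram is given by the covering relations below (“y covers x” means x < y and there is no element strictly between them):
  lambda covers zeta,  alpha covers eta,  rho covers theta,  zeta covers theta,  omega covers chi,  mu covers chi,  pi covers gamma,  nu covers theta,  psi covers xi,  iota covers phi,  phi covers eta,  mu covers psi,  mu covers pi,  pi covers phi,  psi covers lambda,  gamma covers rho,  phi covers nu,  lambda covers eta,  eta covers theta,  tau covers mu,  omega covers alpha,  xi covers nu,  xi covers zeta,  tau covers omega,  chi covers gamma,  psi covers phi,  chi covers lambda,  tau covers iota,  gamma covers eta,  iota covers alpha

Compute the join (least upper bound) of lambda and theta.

Common upper bounds of {lambda, theta}: chi, lambda, mu, omega, psi, tau.
The least among these is lambda.

lambda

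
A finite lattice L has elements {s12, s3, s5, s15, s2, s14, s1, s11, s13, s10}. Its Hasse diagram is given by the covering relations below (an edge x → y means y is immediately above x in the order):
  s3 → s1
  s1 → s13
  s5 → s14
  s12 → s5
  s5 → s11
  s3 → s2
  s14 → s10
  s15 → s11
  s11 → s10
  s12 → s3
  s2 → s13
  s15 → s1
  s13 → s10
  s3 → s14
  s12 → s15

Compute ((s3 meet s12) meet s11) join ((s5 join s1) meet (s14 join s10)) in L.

s10

s3 ∧ s12 = s12
s12 ∧ s11 = s12
s5 ∨ s1 = s10
s14 ∨ s10 = s10
s10 ∧ s10 = s10
s12 ∨ s10 = s10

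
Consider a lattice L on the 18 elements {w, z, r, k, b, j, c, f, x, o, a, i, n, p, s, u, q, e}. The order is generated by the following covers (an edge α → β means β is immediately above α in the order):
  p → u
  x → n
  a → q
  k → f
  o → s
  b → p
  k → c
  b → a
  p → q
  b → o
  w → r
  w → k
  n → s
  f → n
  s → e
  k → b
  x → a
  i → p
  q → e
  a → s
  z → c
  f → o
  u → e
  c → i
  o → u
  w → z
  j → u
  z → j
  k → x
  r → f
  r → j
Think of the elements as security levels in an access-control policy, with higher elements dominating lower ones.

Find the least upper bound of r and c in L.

Common upper bounds of {r, c}: e, u.
The least among these is u.

u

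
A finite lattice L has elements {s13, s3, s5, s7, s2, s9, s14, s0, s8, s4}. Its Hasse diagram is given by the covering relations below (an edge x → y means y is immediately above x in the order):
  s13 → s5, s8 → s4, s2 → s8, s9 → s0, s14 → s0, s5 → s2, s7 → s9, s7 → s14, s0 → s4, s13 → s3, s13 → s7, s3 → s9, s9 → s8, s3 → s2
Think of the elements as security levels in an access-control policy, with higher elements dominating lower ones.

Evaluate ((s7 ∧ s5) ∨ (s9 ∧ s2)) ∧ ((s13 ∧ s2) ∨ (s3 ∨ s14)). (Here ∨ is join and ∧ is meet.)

s3

s7 ∧ s5 = s13
s9 ∧ s2 = s3
s13 ∨ s3 = s3
s13 ∧ s2 = s13
s3 ∨ s14 = s0
s13 ∨ s0 = s0
s3 ∧ s0 = s3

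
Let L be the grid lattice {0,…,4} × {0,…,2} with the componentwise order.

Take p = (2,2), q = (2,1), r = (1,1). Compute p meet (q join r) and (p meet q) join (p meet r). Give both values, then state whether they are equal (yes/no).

(2,1); (2,1); yes

q join r = (2,1), so p meet (q join r) = (2,2) meet (2,1) = (2,1).
p meet q = (2,1) and p meet r = (1,1), so (p meet q) join (p meet r) = (2,1) join (1,1) = (2,1).
Equal: yes.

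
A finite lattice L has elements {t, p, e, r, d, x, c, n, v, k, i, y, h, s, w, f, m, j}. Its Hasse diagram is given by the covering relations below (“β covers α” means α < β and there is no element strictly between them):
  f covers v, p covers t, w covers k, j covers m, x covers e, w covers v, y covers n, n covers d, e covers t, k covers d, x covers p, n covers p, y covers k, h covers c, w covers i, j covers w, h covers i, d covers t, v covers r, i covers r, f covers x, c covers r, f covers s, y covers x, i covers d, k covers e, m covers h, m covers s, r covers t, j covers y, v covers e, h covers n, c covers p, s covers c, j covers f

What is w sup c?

j

Common upper bounds of {w, c}: j.
The least among these is j.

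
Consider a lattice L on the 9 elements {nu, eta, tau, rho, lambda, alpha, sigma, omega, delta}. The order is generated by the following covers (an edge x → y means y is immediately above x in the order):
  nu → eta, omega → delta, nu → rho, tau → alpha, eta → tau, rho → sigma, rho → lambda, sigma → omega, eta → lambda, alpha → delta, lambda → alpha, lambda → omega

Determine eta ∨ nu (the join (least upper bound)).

Common upper bounds of {eta, nu}: alpha, delta, eta, lambda, omega, tau.
The least among these is eta.

eta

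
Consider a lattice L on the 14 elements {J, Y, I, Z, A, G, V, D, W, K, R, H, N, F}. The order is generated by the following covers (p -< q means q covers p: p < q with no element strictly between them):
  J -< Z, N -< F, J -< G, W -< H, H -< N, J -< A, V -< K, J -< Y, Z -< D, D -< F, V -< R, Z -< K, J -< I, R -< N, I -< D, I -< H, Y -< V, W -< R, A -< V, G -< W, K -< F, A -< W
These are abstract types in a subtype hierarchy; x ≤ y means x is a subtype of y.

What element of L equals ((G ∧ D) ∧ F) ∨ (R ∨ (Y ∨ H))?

G ∧ D = J
J ∧ F = J
Y ∨ H = N
R ∨ N = N
J ∨ N = N

N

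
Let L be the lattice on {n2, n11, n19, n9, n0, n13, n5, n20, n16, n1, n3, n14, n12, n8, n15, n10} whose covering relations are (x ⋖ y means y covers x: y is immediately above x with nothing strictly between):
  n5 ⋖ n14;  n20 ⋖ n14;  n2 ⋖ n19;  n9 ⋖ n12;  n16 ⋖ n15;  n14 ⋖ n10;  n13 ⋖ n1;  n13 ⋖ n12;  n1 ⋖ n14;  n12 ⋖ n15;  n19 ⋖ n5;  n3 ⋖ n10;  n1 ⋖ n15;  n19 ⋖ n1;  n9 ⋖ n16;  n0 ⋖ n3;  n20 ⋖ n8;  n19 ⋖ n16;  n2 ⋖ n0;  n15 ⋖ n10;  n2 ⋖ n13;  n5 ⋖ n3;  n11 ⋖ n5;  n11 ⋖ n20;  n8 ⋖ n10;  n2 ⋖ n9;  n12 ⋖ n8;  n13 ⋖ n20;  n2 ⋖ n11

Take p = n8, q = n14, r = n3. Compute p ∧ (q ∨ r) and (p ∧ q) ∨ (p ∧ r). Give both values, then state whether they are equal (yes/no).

q ∨ r = n10, so p ∧ (q ∨ r) = n8 ∧ n10 = n8.
p ∧ q = n20 and p ∧ r = n11, so (p ∧ q) ∨ (p ∧ r) = n20 ∨ n11 = n20.
Equal: no.

n8; n20; no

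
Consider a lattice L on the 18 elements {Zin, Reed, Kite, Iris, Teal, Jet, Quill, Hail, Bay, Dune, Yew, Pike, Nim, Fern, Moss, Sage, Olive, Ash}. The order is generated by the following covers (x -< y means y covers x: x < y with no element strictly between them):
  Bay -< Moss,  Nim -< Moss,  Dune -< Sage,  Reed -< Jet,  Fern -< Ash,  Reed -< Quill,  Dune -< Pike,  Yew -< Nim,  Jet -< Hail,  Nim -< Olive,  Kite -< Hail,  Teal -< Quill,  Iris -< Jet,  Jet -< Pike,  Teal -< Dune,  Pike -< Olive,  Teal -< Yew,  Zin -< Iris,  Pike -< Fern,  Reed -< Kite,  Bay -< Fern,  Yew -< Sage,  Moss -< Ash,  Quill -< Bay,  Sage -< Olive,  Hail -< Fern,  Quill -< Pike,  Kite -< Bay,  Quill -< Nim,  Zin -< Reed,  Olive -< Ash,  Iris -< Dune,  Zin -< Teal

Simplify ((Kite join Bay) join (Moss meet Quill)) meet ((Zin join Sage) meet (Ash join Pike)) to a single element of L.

Kite ∨ Bay = Bay
Moss ∧ Quill = Quill
Bay ∨ Quill = Bay
Zin ∨ Sage = Sage
Ash ∨ Pike = Ash
Sage ∧ Ash = Sage
Bay ∧ Sage = Teal

Teal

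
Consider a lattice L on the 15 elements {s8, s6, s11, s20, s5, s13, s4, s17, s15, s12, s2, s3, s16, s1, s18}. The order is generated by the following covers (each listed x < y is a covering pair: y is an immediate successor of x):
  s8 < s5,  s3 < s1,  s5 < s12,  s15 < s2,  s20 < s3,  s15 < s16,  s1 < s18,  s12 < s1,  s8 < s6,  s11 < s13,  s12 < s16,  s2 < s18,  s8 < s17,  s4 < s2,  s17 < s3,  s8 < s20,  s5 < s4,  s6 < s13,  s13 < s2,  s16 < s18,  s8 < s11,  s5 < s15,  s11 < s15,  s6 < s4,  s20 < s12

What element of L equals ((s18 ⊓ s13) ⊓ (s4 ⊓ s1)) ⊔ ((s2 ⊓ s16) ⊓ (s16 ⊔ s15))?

s15

s18 ∧ s13 = s13
s4 ∧ s1 = s5
s13 ∧ s5 = s8
s2 ∧ s16 = s15
s16 ∨ s15 = s16
s15 ∧ s16 = s15
s8 ∨ s15 = s15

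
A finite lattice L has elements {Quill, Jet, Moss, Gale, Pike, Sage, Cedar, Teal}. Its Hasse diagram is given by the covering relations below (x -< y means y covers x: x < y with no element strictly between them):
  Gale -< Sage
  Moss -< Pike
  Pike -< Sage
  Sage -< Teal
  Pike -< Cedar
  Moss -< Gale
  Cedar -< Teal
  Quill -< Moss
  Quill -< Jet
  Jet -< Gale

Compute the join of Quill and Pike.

Common upper bounds of {Quill, Pike}: Cedar, Pike, Sage, Teal.
The least among these is Pike.

Pike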